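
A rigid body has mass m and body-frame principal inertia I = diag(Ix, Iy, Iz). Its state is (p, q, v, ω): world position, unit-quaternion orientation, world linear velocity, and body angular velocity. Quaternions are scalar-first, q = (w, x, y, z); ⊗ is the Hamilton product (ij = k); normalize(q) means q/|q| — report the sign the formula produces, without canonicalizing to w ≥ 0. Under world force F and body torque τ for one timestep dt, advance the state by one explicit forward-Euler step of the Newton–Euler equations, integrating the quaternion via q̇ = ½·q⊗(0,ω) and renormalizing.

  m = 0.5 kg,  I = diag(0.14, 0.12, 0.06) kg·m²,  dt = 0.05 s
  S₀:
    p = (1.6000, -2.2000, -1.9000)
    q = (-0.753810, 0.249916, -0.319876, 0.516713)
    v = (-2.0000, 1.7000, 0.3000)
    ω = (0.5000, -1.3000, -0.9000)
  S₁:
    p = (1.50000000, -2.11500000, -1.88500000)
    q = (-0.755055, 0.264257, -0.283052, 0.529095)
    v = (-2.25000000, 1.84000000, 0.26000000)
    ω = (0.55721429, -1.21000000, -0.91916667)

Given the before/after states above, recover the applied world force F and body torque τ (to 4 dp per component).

ω₁ − ω₀ = (0.05721429, 0.09000000, -0.01916667)
precession coupling = (-0.0702, -0.0360, 0.0130)
I·α + gyro = (0.0900, 0.1800, -0.0100)
velocity change Δv = (-0.25000000, 0.14000000, -0.04000000)
applied force F = (-2.5000, 1.4000, -0.4000)

F = (-2.5000, 1.4000, -0.4000)
τ = (0.0900, 0.1800, -0.0100)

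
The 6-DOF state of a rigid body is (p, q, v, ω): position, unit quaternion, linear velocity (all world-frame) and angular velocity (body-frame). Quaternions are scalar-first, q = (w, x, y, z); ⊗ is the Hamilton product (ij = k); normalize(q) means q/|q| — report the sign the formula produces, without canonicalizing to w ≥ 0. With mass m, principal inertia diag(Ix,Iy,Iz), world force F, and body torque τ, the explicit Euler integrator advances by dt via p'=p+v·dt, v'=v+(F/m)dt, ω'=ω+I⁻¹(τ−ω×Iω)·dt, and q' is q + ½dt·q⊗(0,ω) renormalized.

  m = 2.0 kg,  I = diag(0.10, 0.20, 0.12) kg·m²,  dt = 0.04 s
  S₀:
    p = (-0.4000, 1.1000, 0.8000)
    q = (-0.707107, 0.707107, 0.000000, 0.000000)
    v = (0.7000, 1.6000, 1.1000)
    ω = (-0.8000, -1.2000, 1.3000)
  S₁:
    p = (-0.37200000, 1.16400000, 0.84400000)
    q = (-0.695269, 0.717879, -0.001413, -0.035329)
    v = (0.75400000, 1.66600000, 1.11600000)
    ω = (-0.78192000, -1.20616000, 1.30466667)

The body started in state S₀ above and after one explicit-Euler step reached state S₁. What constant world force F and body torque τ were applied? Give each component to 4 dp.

Δω = ω₁−ω₀ = (0.01808000, -0.00616000, 0.00466667)
ω₀×(Iω₀) = (0.1248, 0.0208, 0.0960)
τ = I·(Δω/dt) + ω₀×(Iω₀) = (0.1700, -0.0100, 0.1100)
velocity change Δv = (0.05400000, 0.06600000, 0.01600000)
F = m·Δv/dt = (2.7000, 3.3000, 0.8000)

F = (2.7000, 3.3000, 0.8000)
τ = (0.1700, -0.0100, 0.1100)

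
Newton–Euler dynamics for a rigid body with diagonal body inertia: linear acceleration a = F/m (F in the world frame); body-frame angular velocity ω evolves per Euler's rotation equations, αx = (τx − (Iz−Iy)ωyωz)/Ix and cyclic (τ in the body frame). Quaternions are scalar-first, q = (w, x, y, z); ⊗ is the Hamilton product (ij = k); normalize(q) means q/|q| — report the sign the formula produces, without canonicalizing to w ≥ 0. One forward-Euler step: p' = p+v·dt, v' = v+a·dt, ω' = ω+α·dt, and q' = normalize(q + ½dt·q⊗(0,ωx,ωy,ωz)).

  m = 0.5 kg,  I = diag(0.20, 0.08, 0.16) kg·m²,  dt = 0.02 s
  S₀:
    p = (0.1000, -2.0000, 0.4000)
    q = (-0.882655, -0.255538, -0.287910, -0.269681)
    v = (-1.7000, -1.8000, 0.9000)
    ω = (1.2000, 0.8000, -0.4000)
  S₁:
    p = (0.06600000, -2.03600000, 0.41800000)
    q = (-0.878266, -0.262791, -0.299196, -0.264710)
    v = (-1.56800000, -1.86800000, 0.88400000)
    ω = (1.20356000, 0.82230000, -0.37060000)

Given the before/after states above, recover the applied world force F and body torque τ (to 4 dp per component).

velocity change Δv = (0.13200000, -0.06800000, -0.01600000)
m·(v₁−v₀)/dt = (3.3000, -1.7000, -0.4000)
rate change Δω = (0.00356000, 0.02230000, 0.02940000)
gyro term ω₀×Iω₀ = (-0.0256, -0.0192, -0.1152)
I·α + gyro = (0.0100, 0.0700, 0.1200)

F = (3.3000, -1.7000, -0.4000)
τ = (0.0100, 0.0700, 0.1200)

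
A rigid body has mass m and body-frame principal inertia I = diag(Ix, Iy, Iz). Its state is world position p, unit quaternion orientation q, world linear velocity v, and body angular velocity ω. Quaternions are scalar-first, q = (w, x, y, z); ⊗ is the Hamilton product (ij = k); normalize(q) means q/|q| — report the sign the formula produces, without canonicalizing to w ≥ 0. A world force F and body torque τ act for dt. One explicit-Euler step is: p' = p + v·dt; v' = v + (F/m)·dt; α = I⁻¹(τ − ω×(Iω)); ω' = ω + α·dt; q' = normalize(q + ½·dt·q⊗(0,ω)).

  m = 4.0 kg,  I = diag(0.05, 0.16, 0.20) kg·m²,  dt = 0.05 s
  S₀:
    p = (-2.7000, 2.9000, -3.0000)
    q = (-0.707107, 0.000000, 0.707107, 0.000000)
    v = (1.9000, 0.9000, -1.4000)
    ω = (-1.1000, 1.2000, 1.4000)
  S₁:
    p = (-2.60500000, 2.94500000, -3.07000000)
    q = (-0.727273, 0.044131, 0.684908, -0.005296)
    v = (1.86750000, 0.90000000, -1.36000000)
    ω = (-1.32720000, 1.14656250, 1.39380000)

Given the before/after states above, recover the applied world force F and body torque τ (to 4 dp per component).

F = (-2.6000, 0.0000, 3.2000)
τ = (-0.1600, 0.0600, -0.1700)

rate change Δω = (-0.22720000, -0.05343750, -0.00620000)
applied torque τ = (-0.1600, 0.0600, -0.1700)
Δv = v₁−v₀ = (-0.03250000, 0.00000000, 0.04000000)
m·(v₁−v₀)/dt = (-2.6000, 0.0000, 3.2000)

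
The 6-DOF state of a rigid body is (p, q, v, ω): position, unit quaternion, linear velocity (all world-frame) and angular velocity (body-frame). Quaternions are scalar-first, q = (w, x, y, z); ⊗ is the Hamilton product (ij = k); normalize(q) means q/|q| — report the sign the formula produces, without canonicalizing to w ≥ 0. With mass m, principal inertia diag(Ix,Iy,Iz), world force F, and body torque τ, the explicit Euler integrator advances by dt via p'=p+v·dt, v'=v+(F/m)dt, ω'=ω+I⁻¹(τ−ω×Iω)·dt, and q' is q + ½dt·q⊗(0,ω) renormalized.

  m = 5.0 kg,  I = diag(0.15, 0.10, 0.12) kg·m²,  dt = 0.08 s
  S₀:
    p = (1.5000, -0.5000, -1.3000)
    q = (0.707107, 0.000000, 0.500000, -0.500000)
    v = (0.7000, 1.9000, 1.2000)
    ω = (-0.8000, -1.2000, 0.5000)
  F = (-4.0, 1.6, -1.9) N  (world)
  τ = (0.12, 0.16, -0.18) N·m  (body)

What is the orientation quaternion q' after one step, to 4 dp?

q' = (0.7397, -0.0366, 0.4812, -0.4690)

Hamilton product q⊗(0,ω) = (0.8500000, -0.9156856, -0.4485284, 0.7535535)
q + ½dt·q⊗(0,ω), renormalized = (0.7397, -0.0366, 0.4812, -0.4690)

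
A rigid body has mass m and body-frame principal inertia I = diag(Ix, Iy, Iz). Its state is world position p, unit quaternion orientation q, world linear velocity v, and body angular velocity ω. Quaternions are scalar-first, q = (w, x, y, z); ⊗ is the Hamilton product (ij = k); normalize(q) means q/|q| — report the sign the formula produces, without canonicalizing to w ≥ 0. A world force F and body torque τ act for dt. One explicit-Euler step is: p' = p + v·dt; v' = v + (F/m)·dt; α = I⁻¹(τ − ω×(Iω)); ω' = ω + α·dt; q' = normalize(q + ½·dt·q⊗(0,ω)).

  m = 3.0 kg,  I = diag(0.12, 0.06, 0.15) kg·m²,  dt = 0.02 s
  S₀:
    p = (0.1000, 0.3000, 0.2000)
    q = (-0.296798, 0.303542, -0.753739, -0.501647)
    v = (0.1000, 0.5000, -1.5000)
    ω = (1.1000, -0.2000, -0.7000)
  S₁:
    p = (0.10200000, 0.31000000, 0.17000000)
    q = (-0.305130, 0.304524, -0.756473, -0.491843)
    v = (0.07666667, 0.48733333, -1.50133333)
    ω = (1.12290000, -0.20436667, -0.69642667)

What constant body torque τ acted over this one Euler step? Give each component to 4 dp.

τ = (0.1500, 0.0100, 0.0400)

ω₁ − ω₀ = (0.02290000, -0.00436667, 0.00357333)
I·α + gyro = (0.1500, 0.0100, 0.0400)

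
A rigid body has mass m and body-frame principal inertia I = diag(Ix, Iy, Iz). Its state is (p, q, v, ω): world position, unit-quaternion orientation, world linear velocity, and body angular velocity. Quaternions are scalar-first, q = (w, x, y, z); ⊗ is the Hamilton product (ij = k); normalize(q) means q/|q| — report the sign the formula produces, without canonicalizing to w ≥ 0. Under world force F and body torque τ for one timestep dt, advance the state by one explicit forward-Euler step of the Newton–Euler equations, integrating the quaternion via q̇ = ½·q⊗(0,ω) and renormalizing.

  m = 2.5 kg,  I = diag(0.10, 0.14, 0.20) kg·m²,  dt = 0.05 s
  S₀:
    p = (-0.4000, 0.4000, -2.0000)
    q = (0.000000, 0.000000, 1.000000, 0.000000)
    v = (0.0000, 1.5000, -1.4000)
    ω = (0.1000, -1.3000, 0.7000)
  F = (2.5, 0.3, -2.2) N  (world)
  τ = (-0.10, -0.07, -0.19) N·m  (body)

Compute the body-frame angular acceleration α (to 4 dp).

α = (-0.4540, -0.4500, -0.9240)

ω×(Iω) gyroscopic = (-0.0546, -0.0070, -0.0052)
α = I⁻¹(τ − ω×Iω) = (-0.4540, -0.4500, -0.9240)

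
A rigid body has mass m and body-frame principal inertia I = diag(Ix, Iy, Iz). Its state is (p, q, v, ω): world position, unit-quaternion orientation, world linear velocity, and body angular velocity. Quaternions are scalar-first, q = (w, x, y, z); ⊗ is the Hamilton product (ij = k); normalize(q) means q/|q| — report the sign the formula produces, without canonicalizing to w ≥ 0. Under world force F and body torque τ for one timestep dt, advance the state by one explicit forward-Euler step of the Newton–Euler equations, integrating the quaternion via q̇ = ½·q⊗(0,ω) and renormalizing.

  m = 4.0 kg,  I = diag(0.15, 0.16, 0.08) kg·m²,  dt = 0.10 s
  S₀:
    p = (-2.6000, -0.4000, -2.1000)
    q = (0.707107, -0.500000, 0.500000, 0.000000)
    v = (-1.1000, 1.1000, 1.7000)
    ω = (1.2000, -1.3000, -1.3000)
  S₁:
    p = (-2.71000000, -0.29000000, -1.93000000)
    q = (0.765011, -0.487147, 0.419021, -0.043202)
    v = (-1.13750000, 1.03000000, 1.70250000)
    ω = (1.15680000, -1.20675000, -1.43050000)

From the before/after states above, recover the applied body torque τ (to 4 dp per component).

τ = (-0.2000, 0.0400, -0.1200)

ω₁ − ω₀ = (-0.04320000, 0.09325000, -0.13050000)
I·α + gyro = (-0.2000, 0.0400, -0.1200)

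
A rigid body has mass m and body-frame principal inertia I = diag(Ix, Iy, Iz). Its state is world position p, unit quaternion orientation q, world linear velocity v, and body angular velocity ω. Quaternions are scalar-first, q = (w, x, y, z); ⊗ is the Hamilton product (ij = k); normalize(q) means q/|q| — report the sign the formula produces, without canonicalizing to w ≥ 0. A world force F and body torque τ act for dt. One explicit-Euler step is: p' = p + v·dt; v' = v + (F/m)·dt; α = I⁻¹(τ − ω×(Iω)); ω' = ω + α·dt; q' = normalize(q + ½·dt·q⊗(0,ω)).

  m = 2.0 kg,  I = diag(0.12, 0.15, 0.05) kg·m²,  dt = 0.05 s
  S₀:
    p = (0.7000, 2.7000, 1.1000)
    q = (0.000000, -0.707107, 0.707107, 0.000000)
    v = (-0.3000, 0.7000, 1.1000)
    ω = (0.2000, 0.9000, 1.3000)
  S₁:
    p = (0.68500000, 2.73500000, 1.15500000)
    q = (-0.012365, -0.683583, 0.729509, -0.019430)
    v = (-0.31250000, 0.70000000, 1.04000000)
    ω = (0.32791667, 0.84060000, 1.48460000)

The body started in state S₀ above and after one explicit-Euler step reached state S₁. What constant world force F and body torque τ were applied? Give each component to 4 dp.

F = (-0.5000, 0.0000, -2.4000)
τ = (0.1900, -0.1600, 0.1900)

v₁ − v₀ = (-0.01250000, 0.00000000, -0.06000000)
applied force F = (-0.5000, 0.0000, -2.4000)
rate change Δω = (0.12791667, -0.05940000, 0.18460000)
applied torque τ = (0.1900, -0.1600, 0.1900)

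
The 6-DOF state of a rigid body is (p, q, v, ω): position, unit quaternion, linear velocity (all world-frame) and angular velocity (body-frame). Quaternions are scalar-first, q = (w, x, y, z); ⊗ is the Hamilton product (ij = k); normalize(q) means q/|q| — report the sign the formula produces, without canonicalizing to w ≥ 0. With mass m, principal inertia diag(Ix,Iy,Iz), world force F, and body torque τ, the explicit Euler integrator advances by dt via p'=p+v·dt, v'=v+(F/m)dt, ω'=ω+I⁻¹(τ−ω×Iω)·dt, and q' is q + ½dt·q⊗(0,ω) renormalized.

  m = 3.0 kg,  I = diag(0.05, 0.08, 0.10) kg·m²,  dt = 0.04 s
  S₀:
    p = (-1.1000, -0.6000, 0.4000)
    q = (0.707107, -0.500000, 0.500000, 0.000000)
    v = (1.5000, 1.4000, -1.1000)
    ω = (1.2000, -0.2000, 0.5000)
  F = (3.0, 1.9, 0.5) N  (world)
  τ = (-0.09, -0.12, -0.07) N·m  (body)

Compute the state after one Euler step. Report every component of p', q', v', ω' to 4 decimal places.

p' = (-1.0400, -0.5440, 0.3560)
q' = (0.7209, -0.4779, 0.5020, -0.0029)
v' = (1.5400, 1.4253, -1.0933)
ω' = (1.1296, -0.2450, 0.4749)

linear accel F/m = (1.0000, 0.6333, 0.1667)
new position p' = (-1.0400, -0.5440, 0.3560)
v + (F/m)dt = (1.5400, 1.4253, -1.0933)
gyro term ω×Iω = (-0.0020, -0.0300, -0.0072)
(τ − ω×Iω)/I = (-1.7600, -1.1250, -0.6280)
new body rate ω' = (1.1296, -0.2450, 0.4749)
Hamilton product q⊗(0,ω) = (0.7000000, 1.0985284, 0.1085786, -0.1464465)
q + ½dt·q⊗(0,ω), renormalized = (0.7209, -0.4779, 0.5020, -0.0029)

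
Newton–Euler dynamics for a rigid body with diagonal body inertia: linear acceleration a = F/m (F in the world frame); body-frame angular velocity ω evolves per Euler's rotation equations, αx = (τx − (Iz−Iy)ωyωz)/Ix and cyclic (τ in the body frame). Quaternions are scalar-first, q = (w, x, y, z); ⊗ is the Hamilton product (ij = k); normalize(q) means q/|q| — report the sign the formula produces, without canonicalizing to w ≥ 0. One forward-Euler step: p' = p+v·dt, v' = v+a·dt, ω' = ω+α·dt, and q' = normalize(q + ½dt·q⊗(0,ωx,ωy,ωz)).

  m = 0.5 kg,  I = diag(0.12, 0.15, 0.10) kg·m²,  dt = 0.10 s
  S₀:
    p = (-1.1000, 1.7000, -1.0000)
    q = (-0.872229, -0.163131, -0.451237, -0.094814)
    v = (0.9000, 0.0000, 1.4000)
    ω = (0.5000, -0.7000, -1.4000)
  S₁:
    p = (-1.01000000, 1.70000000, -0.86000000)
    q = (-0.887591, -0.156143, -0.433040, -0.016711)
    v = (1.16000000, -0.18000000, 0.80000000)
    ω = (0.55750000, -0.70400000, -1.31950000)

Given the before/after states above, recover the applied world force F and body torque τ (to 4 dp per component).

F = (1.3000, -0.9000, -3.0000)
τ = (0.0200, -0.0200, 0.0700)

Δω = ω₁−ω₀ = (0.05750000, -0.00400000, 0.08050000)
ω₀×(Iω₀) = (-0.0490, -0.0140, -0.0105)
τ = I·(Δω/dt) + ω₀×(Iω₀) = (0.0200, -0.0200, 0.0700)
Δv = v₁−v₀ = (0.26000000, -0.18000000, -0.60000000)
m·(v₁−v₀)/dt = (1.3000, -0.9000, -3.0000)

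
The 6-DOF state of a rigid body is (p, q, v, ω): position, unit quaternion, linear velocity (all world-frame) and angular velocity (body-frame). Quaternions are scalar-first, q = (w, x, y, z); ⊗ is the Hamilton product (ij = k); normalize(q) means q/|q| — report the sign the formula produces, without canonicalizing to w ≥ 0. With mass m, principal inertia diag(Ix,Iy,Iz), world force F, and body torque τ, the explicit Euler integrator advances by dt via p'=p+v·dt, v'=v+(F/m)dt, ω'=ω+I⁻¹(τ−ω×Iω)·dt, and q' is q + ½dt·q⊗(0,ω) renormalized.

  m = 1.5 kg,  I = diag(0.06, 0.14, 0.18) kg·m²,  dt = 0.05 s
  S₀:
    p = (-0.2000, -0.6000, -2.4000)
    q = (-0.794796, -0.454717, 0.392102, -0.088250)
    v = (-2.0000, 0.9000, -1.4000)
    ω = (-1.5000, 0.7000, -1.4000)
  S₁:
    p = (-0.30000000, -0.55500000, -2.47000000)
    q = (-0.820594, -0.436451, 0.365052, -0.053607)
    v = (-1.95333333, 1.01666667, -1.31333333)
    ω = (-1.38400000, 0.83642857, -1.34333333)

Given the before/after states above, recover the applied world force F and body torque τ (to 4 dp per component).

F = (1.4000, 3.5000, 2.6000)
τ = (0.1000, 0.1300, 0.1200)

v₁ − v₀ = (0.04666667, 0.11666667, 0.08666667)
F = m·Δv/dt = (1.4000, 3.5000, 2.6000)
Δω = ω₁−ω₀ = (0.11600000, 0.13642857, 0.05666667)
precession coupling = (-0.0392, -0.2520, -0.0840)
τ = I·(Δω/dt) + ω₀×(Iω₀) = (0.1000, 0.1300, 0.1200)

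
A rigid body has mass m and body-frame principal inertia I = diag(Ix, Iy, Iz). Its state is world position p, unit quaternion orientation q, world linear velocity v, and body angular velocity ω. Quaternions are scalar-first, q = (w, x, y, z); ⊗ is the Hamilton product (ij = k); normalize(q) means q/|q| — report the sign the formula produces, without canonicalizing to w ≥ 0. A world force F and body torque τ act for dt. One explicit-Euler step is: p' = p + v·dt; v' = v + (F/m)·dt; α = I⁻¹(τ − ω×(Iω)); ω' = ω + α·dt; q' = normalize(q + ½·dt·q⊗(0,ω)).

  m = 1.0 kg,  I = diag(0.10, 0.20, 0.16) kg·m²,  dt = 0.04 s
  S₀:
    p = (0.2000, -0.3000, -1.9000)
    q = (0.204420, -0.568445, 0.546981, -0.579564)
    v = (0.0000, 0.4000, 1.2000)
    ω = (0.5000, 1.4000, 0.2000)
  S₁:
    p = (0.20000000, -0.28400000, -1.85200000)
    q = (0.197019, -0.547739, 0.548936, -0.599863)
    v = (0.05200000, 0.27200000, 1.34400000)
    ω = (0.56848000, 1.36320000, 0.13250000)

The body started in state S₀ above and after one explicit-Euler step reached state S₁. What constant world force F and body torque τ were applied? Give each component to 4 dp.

F = (1.3000, -3.2000, 3.6000)
τ = (0.1600, -0.1900, -0.2000)

v₁ − v₀ = (0.05200000, -0.12800000, 0.14400000)
applied force F = (1.3000, -3.2000, 3.6000)
ω₁ − ω₀ = (0.06848000, -0.03680000, -0.06750000)
gyro term ω₀×Iω₀ = (-0.0112, -0.0060, 0.0700)
I·α + gyro = (0.1600, -0.1900, -0.2000)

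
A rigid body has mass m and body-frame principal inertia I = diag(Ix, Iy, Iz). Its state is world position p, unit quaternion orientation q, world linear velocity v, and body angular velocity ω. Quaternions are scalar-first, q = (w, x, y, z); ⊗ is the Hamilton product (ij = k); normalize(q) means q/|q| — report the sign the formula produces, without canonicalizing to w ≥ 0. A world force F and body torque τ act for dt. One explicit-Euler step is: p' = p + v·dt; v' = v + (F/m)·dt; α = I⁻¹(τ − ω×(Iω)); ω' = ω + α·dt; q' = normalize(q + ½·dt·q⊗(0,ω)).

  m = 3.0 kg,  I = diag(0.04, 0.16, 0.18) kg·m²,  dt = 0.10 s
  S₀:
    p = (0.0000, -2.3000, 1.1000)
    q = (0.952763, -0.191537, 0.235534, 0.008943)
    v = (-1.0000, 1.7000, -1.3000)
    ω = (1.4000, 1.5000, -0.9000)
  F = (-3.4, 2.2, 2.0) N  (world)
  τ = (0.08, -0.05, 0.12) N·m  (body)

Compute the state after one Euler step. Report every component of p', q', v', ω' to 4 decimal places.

a = F/m = (-1.1333, 0.7333, 0.6667)
new position p' = (-0.1000, -2.1300, 0.9700)
v + (F/m)dt = (-1.1133, 1.7733, -1.2333)
(τ − ω×Iω)/I = (2.6750, -1.4150, -0.7333)
ω + α·dt = (1.6675, 1.3585, -0.9733)
2q̇ = q⊗(0,ω) = (-0.0771005, 1.1084731, 1.2692814, -1.4745398)
updated quaternion q' = (0.9430, -0.1353, 0.2971, -0.0644)

p' = (-0.1000, -2.1300, 0.9700)
q' = (0.9430, -0.1353, 0.2971, -0.0644)
v' = (-1.1133, 1.7733, -1.2333)
ω' = (1.6675, 1.3585, -0.9733)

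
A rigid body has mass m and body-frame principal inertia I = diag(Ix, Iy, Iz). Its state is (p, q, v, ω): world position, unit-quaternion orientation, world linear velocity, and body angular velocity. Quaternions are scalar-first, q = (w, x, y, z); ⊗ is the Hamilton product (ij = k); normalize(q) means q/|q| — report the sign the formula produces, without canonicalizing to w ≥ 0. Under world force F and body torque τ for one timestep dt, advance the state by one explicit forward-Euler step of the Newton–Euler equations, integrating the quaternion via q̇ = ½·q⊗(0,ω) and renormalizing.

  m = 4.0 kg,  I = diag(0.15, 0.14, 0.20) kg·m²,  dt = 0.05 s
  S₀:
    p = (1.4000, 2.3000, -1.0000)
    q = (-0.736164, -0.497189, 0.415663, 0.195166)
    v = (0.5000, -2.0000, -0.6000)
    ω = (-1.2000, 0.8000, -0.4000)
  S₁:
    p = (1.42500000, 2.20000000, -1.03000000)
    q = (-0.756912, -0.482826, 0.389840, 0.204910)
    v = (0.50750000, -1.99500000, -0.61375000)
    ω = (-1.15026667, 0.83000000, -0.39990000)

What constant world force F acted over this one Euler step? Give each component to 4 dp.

velocity change Δv = (0.00750000, 0.00500000, -0.01375000)
applied force F = (0.6000, 0.4000, -1.1000)

F = (0.6000, 0.4000, -1.1000)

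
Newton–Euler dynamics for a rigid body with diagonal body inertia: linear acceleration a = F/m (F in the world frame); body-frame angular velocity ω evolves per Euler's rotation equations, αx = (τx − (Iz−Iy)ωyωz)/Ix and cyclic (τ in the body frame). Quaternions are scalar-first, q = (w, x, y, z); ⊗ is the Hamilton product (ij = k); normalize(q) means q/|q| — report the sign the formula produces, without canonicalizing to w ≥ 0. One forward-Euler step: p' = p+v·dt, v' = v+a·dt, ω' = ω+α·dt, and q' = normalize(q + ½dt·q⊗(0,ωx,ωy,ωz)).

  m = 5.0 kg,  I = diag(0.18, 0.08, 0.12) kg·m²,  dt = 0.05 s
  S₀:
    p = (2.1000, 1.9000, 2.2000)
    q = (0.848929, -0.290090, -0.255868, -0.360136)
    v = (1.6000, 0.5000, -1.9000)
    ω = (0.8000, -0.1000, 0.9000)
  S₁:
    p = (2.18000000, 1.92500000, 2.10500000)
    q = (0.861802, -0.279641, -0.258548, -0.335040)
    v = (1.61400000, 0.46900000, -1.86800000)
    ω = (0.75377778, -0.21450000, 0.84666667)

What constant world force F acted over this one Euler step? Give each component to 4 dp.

F = (1.4000, -3.1000, 3.2000)

Δv = v₁−v₀ = (0.01400000, -0.03100000, 0.03200000)
F = m·Δv/dt = (1.4000, -3.1000, 3.2000)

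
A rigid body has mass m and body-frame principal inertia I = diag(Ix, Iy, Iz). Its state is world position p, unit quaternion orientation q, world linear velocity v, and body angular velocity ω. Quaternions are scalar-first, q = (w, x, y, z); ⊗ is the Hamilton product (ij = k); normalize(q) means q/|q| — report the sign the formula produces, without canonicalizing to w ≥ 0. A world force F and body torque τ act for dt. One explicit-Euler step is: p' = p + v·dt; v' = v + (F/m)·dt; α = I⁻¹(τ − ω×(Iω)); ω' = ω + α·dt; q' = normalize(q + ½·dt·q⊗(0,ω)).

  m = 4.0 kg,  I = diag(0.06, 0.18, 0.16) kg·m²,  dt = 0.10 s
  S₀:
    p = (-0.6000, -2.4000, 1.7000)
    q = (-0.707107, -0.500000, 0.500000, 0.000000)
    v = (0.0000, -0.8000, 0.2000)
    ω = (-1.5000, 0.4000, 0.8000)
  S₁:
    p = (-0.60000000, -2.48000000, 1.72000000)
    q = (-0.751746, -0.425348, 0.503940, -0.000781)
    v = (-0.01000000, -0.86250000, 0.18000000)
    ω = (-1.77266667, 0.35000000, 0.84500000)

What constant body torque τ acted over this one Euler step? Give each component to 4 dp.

Δω = ω₁−ω₀ = (-0.27266667, -0.05000000, 0.04500000)
τ = I·(Δω/dt) + ω₀×(Iω₀) = (-0.1700, 0.0300, 0.0000)

τ = (-0.1700, 0.0300, 0.0000)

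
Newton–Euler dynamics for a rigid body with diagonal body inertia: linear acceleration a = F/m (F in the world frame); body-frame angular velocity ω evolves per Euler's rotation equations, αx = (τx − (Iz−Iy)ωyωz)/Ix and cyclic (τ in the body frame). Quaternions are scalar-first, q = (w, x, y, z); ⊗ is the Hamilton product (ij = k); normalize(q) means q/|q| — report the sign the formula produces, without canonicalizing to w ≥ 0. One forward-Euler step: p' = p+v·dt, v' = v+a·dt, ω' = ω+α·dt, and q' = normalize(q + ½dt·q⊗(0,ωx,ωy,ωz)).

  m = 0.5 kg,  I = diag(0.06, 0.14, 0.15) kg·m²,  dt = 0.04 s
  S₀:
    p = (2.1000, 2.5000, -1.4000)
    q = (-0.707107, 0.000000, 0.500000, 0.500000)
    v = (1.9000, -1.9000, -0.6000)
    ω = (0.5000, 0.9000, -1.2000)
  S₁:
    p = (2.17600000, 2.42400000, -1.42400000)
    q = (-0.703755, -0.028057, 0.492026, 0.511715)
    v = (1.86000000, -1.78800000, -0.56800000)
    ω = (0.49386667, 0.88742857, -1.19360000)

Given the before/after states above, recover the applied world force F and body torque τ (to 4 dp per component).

F = (-0.5000, 1.4000, 0.4000)
τ = (-0.0200, 0.0100, 0.0600)

velocity change Δv = (-0.04000000, 0.11200000, 0.03200000)
applied force F = (-0.5000, 1.4000, 0.4000)
ω₁ − ω₀ = (-0.00613333, -0.01257143, 0.00640000)
gyro term ω₀×Iω₀ = (-0.0108, 0.0540, 0.0360)
I·α + gyro = (-0.0200, 0.0100, 0.0600)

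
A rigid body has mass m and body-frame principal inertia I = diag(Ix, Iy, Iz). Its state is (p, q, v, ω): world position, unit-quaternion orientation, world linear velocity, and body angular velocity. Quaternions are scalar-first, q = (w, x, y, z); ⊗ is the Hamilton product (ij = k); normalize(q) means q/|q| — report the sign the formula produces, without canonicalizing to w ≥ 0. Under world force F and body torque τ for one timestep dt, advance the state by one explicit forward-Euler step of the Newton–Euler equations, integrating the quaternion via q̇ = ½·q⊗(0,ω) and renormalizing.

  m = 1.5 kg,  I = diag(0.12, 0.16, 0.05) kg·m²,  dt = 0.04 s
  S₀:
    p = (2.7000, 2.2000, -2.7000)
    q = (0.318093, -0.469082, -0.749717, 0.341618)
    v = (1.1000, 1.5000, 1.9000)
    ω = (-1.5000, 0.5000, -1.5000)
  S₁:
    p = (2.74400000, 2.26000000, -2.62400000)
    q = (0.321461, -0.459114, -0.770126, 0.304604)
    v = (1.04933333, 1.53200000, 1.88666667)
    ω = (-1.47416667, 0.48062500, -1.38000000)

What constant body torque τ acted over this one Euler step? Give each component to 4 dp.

Δω = ω₁−ω₀ = (0.02583333, -0.01937500, 0.12000000)
gyro term ω₀×Iω₀ = (0.0825, 0.1575, -0.0300)
applied torque τ = (0.1600, 0.0800, 0.1200)

τ = (0.1600, 0.0800, 0.1200)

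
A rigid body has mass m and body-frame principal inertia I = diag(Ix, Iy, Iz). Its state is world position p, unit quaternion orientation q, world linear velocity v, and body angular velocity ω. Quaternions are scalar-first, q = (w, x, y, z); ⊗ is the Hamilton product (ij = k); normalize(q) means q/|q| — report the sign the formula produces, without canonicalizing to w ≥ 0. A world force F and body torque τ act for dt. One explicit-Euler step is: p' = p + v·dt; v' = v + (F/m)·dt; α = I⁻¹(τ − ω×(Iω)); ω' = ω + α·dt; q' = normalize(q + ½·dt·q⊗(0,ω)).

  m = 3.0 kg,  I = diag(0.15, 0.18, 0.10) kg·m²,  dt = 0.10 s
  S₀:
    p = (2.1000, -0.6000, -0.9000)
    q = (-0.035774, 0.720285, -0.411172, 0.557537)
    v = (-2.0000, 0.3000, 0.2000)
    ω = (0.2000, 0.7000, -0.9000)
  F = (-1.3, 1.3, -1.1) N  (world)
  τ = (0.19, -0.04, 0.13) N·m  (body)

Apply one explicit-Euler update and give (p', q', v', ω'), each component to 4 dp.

p' = (1.9000, -0.5700, -0.8800)
q' = (-0.0035, 0.7177, -0.3738, 0.5875)
v' = (-2.0433, 0.3433, 0.1633)
ω' = (0.2931, 0.6828, -0.7742)

a = F/m = (-0.4333, 0.4333, -0.3667)
p' = p + v·dt = (1.9000, -0.5700, -0.8800)
v + (F/m)dt = (-2.0433, 0.3433, 0.1633)
gyro term ω×Iω = (0.0504, -0.0090, 0.0042)
α = I⁻¹(τ − ω×Iω) = (0.9307, -0.1722, 1.2580)
new body rate ω' = (0.2931, 0.6828, -0.7742)
Hamilton product q⊗(0,ω) = (0.6455467, -0.0273759, 0.7347221, 0.6186305)
q' = normalize(q + ½dt·q⊗(0,ω)) = (-0.0035, 0.7177, -0.3738, 0.5875)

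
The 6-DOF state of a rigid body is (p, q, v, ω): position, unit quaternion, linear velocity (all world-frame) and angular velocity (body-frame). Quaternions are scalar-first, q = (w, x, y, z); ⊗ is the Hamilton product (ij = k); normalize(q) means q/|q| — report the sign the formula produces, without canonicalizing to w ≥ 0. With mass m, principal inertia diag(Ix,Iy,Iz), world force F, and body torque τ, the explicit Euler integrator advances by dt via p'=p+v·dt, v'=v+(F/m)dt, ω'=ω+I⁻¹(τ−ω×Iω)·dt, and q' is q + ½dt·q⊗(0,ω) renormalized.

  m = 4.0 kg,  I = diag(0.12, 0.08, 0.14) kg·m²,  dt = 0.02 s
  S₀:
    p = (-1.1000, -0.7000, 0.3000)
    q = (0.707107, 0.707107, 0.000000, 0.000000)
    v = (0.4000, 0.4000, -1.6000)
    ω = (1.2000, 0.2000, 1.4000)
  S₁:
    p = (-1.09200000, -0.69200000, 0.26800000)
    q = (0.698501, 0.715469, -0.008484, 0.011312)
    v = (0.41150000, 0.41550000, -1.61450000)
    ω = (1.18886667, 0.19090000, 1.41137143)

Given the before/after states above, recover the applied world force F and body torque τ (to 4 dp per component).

F = (2.3000, 3.1000, -2.9000)
τ = (-0.0500, -0.0700, 0.0700)

Δω = ω₁−ω₀ = (-0.01113333, -0.00910000, 0.01137143)
applied torque τ = (-0.0500, -0.0700, 0.0700)
Δv = v₁−v₀ = (0.01150000, 0.01550000, -0.01450000)
applied force F = (2.3000, 3.1000, -2.9000)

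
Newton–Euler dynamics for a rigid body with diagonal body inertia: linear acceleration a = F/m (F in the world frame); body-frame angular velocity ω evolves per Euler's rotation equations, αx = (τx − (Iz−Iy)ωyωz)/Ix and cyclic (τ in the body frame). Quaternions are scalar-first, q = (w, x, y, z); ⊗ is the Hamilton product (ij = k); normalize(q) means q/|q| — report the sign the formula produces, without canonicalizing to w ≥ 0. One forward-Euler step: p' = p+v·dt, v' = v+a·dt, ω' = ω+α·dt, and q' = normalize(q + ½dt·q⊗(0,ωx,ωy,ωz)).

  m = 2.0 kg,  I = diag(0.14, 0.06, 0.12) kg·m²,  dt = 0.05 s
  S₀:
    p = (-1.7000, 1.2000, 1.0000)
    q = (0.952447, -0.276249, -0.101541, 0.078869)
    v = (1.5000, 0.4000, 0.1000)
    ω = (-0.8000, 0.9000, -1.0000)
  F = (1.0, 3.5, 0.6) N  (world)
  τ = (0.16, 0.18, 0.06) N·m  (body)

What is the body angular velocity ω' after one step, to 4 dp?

ω' = (-0.7236, 1.0367, -0.9990)

precession coupling ω×(Iω) = (-0.0540, 0.0160, 0.0576)
(τ − ω×Iω)/I = (1.5286, 2.7333, 0.0200)
ω' = ω + α·dt = (-0.7236, 1.0367, -0.9990)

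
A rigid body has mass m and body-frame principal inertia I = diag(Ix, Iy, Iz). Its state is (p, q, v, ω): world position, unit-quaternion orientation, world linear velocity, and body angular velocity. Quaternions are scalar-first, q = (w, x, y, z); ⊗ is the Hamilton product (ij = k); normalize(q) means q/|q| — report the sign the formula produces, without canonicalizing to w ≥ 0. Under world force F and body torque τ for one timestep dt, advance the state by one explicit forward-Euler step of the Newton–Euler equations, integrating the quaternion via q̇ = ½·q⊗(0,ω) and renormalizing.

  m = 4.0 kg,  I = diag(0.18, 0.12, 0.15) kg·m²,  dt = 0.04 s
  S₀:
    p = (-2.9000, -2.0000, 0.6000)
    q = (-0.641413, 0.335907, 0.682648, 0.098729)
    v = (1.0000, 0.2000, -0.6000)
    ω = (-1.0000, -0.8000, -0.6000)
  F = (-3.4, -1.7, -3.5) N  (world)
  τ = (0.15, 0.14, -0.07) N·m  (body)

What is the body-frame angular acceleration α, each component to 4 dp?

α = (0.7533, 1.0167, -0.1467)

precession coupling ω×(Iω) = (0.0144, 0.0180, -0.0480)
(τ − ω×Iω)/I = (0.7533, 1.0167, -0.1467)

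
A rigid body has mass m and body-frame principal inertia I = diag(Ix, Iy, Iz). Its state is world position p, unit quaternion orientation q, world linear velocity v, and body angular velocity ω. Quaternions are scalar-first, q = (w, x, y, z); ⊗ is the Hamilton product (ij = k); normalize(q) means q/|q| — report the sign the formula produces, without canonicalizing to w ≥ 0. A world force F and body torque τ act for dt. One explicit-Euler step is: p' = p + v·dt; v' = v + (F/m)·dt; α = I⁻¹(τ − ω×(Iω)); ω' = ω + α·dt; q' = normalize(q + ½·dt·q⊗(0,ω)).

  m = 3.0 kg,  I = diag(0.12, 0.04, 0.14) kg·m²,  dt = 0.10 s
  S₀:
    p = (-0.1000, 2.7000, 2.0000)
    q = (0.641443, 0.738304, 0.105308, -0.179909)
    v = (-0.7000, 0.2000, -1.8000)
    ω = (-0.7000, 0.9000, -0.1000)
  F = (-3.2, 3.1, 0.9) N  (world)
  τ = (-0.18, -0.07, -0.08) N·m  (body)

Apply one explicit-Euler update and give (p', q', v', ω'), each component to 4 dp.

gyro term ω×Iω = (-0.0090, -0.0014, 0.0504)
angular accel α = (-1.4250, -1.7150, -0.9314)
ω + α·dt = (-0.8425, 0.7285, -0.1931)
2q̇ = q⊗(0,ω) = (0.4040447, -0.2976228, 0.7770654, 0.6740449)
q' = normalize(q + ½dt·q⊗(0,ω)) = (0.6606, 0.7222, 0.1439, -0.1460)
a = (-1.0667, 1.0333, 0.3000)
p + v·dt = (-0.1700, 2.7200, 1.8200)
new velocity v' = (-0.8067, 0.3033, -1.7700)

p' = (-0.1700, 2.7200, 1.8200)
q' = (0.6606, 0.7222, 0.1439, -0.1460)
v' = (-0.8067, 0.3033, -1.7700)
ω' = (-0.8425, 0.7285, -0.1931)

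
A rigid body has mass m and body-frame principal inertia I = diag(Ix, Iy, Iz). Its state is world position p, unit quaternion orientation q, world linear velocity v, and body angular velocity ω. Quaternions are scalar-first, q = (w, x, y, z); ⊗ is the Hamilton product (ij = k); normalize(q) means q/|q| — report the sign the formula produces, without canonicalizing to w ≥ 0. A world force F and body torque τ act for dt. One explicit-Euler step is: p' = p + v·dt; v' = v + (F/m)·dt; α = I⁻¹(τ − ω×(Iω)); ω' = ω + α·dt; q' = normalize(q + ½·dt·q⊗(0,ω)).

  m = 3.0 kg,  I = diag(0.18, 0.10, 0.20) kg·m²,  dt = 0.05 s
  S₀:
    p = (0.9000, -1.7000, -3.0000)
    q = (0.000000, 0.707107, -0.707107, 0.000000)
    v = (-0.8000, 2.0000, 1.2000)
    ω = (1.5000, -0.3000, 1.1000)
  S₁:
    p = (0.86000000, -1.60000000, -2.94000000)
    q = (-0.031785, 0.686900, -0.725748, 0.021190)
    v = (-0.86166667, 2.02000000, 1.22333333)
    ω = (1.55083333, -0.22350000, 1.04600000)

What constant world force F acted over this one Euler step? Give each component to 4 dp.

F = (-3.7000, 1.2000, 1.4000)

Δv = v₁−v₀ = (-0.06166667, 0.02000000, 0.02333333)
F = m·Δv/dt = (-3.7000, 1.2000, 1.4000)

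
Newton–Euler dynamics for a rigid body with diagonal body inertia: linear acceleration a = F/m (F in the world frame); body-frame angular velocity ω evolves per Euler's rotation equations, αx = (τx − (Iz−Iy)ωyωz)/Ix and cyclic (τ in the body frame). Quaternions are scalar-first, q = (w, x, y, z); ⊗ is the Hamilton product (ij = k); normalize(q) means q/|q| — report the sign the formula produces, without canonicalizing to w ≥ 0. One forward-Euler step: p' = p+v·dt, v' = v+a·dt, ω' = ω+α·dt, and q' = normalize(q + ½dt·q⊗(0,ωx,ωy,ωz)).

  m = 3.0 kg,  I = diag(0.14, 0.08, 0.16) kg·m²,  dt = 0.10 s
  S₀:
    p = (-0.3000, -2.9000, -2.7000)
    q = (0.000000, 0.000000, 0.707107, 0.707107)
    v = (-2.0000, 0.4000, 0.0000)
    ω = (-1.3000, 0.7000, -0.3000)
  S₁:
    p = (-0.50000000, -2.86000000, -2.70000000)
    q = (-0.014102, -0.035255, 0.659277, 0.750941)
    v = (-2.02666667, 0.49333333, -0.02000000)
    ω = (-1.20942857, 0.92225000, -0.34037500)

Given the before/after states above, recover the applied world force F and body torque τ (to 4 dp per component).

ω₁ − ω₀ = (0.09057143, 0.22225000, -0.04037500)
gyro term ω₀×Iω₀ = (-0.0168, -0.0078, 0.0546)
applied torque τ = (0.1100, 0.1700, -0.0100)
velocity change Δv = (-0.02666667, 0.09333333, -0.02000000)
m·(v₁−v₀)/dt = (-0.8000, 2.8000, -0.6000)

F = (-0.8000, 2.8000, -0.6000)
τ = (0.1100, 0.1700, -0.0100)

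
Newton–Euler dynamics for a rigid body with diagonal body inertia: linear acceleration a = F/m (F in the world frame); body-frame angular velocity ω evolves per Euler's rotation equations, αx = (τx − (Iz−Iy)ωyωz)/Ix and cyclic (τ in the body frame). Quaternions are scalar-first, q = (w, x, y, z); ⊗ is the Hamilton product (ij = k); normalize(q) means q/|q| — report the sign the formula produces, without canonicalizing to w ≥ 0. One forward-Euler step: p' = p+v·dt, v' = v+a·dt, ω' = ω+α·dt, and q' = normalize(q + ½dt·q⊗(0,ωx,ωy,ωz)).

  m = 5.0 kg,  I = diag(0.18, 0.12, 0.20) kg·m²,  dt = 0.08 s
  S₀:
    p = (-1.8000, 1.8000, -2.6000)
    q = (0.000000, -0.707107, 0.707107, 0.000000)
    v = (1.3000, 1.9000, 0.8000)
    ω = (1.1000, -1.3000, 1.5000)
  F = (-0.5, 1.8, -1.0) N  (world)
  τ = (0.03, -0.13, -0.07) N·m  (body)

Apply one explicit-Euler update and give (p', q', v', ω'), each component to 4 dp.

p' = (-1.6960, 1.9520, -2.5360)
q' = (0.0676, -0.6620, 0.7465, 0.0056)
v' = (1.2920, 1.9288, 0.7840)
ω' = (1.1827, -1.3647, 1.4377)

precession coupling ω×(Iω) = (-0.1560, -0.0330, 0.0858)
α = I⁻¹(τ − ω×Iω) = (1.0333, -0.8083, -0.7790)
ω' = ω + α·dt = (1.1827, -1.3647, 1.4377)
Hamilton product q⊗(0,ω) = (1.6970568, 1.0606605, 1.0606605, 0.1414214)
q + ½dt·q⊗(0,ω), renormalized = (0.0676, -0.6620, 0.7465, 0.0056)
p' = p + v·dt = (-1.6960, 1.9520, -2.5360)
new velocity v' = (1.2920, 1.9288, 0.7840)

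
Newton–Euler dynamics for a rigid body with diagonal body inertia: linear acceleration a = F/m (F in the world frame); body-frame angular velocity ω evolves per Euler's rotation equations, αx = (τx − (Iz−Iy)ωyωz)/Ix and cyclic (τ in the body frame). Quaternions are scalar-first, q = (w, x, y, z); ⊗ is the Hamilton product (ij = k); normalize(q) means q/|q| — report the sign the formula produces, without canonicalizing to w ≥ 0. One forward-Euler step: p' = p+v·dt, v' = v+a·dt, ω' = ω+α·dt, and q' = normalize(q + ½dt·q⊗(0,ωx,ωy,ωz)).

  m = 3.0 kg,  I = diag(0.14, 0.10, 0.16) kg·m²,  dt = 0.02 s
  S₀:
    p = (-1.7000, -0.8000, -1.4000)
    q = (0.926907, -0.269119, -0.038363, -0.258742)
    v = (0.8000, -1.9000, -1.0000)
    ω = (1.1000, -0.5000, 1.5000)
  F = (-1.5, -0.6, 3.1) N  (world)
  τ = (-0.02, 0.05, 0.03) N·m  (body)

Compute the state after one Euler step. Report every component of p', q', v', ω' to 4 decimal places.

α = I⁻¹(τ − ω×Iω) = (0.1786, 0.8300, 0.0500)
ω' = ω + α·dt = (1.1036, -0.4834, 1.5010)
Hamilton product q⊗(0,ω) = (0.6649624, 0.8326822, -0.3443912, 1.5671193)
q' = normalize(q + ½dt·q⊗(0,ω)) = (0.9334, -0.2607, -0.0418, -0.2430)
a = (-0.5000, -0.2000, 1.0333)
p + v·dt = (-1.6840, -0.8380, -1.4200)
new velocity v' = (0.7900, -1.9040, -0.9793)

p' = (-1.6840, -0.8380, -1.4200)
q' = (0.9334, -0.2607, -0.0418, -0.2430)
v' = (0.7900, -1.9040, -0.9793)
ω' = (1.1036, -0.4834, 1.5010)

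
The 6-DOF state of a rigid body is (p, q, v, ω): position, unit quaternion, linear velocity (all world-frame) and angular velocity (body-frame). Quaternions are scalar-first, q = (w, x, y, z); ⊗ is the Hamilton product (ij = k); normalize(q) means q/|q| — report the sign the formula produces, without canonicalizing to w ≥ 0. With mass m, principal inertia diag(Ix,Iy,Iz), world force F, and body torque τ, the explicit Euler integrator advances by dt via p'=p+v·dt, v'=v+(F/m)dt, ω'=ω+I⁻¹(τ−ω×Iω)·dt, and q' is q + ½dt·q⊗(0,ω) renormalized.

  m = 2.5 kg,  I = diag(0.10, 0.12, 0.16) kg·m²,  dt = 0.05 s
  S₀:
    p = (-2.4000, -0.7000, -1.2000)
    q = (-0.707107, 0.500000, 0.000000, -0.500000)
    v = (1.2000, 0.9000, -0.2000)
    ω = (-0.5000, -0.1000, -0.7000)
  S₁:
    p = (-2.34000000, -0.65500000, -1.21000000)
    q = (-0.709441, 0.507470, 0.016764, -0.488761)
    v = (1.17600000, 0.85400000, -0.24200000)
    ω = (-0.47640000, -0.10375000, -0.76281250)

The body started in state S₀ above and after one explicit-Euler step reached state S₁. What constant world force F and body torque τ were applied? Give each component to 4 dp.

F = (-1.2000, -2.3000, -2.1000)
τ = (0.0500, -0.0300, -0.2000)

velocity change Δv = (-0.02400000, -0.04600000, -0.04200000)
m·(v₁−v₀)/dt = (-1.2000, -2.3000, -2.1000)
ω₁ − ω₀ = (0.02360000, -0.00375000, -0.06281250)
applied torque τ = (0.0500, -0.0300, -0.2000)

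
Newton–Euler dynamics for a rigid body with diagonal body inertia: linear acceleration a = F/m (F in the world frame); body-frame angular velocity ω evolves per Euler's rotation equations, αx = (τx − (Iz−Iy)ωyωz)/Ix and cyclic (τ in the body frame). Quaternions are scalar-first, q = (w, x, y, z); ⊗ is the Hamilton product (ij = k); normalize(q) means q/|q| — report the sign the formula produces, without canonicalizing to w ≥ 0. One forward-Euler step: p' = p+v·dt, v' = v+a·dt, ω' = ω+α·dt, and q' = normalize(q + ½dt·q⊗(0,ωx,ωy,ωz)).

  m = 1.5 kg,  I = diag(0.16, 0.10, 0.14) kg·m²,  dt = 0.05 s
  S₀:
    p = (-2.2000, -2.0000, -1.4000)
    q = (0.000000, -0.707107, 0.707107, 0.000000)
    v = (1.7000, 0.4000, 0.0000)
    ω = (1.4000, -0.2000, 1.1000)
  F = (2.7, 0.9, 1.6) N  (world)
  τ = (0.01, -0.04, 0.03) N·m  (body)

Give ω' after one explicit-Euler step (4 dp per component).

angular accel α = (0.1175, -0.7080, 0.0943)
new body rate ω' = (1.4059, -0.2354, 1.1047)

ω' = (1.4059, -0.2354, 1.1047)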